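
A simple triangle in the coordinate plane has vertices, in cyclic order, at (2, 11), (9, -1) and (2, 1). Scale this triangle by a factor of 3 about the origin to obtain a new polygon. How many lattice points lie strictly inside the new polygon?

298

By the shoelace formula, twice the signed area is |[2·(-1) − 9·11] + [9·1 − 2·(-1)] + [2·11 − 2·1]| = 70, so the area is 35.
Summing gcd(|Δx|,|Δy|) over the edges gives the boundary count: gcd(7,12) + gcd(7,2) + gcd(0,10) = 1+1+10 = 12.
Scaling by 3 multiplies the area by 3² = 9 (so the new area is 315) and multiplies the boundary lattice-point count by 3, giving 36.
By Pick's theorem, the interior count of the dilated polygon is 315 − 36/2 + 1 = 298.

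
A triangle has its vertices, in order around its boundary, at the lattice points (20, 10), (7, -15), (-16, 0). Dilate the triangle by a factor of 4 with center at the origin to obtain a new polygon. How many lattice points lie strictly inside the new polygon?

By the shoelace formula, twice the signed area is |[20·(-15) − 7·10] + [7·0 − (-16)·(-15)] + [(-16)·10 − 20·0]| = 770, so the area is 385.
Along each edge there are gcd(|Δx|,|Δy|)+1 lattice points, so counting each shared vertex once the boundary has gcd(13,25) + gcd(23,15) + gcd(36,10) = 1+1+2 = 4.
Scaling by 4 multiplies the area by 4² = 16 (so the new area is 6160) and multiplies the boundary lattice-point count by 4, giving 16.
By Pick's theorem, the interior count of the dilated polygon is 6160 − 16/2 + 1 = 6153.

6153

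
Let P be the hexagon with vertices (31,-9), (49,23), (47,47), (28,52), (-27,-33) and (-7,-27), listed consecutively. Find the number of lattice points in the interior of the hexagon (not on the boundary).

2685

Using the shoelace formula, 2A = |[31·23 − 49·(-9)] + [49·47 − 47·23] + [47·52 − 28·47] + [28·(-33) − (-27)·52] + [(-27)·(-27) − (-7)·(-33)] + [(-7)·(-9) − 31·(-27)]| = 5382, so the area is 2691.
The number of boundary lattice points is Σ gcd(|Δx|,|Δy|) = gcd(18,32) + gcd(2,24) + gcd(19,5) + gcd(55,85) + gcd(20,6) + gcd(38,18) = 2+2+1+5+2+2 = 14.
By Pick's theorem A = I + B/2 − 1, so I = 2691 − 14/2 + 1 = 2685.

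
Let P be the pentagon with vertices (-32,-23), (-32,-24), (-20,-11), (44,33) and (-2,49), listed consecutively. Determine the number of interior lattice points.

By the shoelace formula, twice the signed area is |((-32)·(-24) − (-32)·(-23)) + ((-32)·(-11) − (-20)·(-24)) + ((-20)·33 − 44·(-11)) + (44·49 − (-2)·33) + ((-2)·(-23) − (-32)·49)| = 3564, so the area is 1782.
Summing gcd(|Δx|,|Δy|) over the edges gives the boundary count: gcd(0,1) + gcd(12,13) + gcd(64,44) + gcd(46,16) + gcd(30,72) = 1+1+4+2+6 = 14.
Pick's theorem gives I = A − B/2 + 1 = 1782 − 14/2 + 1 = 1776.

1776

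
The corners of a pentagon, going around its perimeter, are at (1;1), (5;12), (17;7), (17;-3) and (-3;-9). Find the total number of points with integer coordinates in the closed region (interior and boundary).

The shoelace formula gives twice the area as |(1·12 − 5·1) + (5·7 − 17·12) + (17·(-3) − 17·7) + (17·(-9) − (-3)·(-3)) + ((-3)·1 − 1·(-9))| = 488, so the area is 244.
Summing gcd(|Δx|,|Δy|) over the edges gives the boundary count: gcd(4,11) + gcd(12,5) + gcd(0,10) + gcd(20,6) + gcd(4,10) = 1+1+10+2+2 = 16.
Pick's theorem gives I = A − B/2 + 1 = 244 − 16/2 + 1 = 237, so the closed region contains I + B = 237 + 16 = 253 lattice points.

253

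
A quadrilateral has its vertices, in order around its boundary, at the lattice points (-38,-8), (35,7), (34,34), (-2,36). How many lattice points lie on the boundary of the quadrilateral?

Along each edge there are gcd(|Δx|,|Δy|)+1 lattice points, so counting each shared vertex once the boundary has gcd(73,15) + gcd(1,27) + gcd(36,2) + gcd(36,44) = 1+1+2+4 = 8.

8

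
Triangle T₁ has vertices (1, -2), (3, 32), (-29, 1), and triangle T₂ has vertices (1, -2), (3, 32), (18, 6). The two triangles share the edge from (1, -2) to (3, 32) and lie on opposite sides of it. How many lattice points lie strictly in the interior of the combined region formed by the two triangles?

792

The union is the simple quadrilateral with vertices (1, -2), (-29, 1), (3, 32), (18, 6) in order.
By the shoelace formula, twice the signed area is |(1·1 − (-29)·(-2)) + ((-29)·32 − 3·1) + (3·6 − 18·32) + (18·(-2) − 1·6)| = 1588, so the area is 794.
Summing gcd(|Δx|,|Δy|) over the edges gives the boundary count: gcd(30,3) + gcd(32,31) + gcd(15,26) + gcd(17,8) = 3+1+1+1 = 6.
By Pick's theorem I = A − B/2 + 1 = 794 − 6/2 + 1 = 792.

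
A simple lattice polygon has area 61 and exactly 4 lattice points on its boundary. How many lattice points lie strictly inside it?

Pick's theorem A = I + B/2 − 1 rearranges to I = A − B/2 + 1 = 61 − 4/2 + 1 = 60.

60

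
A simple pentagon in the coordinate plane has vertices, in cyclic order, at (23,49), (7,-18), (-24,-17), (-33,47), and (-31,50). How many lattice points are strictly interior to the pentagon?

2928

Using the shoelace formula, 2A = |(23·(-18) − 7·49) + (7·(-17) − (-24)·(-18)) + ((-24)·47 − (-33)·(-17)) + ((-33)·50 − (-31)·47) + ((-31)·49 − 23·50)| = 5859, so the area is 5859/2.
The number of boundary lattice points is Σ gcd(|Δx|,|Δy|) = gcd(16,67) + gcd(31,1) + gcd(9,64) + gcd(2,3) + gcd(54,1) = 1+1+1+1+1 = 5.
By Pick's theorem A = I + B/2 − 1, so I = 5859/2 − 5/2 + 1 = 2928.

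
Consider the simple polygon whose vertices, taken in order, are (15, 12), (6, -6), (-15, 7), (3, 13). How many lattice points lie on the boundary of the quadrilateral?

17

Summing gcd(|Δx|,|Δy|) over the edges gives the boundary count: gcd(9,18) + gcd(21,13) + gcd(18,6) + gcd(12,1) = 9+1+6+1 = 17.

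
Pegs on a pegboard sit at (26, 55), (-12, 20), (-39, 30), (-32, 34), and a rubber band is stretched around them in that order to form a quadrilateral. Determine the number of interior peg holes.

The shoelace formula gives twice the area as |(26·20 − (-12)·55) + ((-12)·30 − (-39)·20) + ((-39)·34 − (-32)·30) + ((-32)·55 − 26·34)| = 1410, so the area is 705.
The number of boundary lattice points is Σ gcd(|Δx|,|Δy|) = gcd(38,35) + gcd(27,10) + gcd(7,4) + gcd(58,21) = 1+1+1+1 = 4.
Pick's theorem gives I = A − B/2 + 1 = 705 − 4/2 + 1 = 704.

704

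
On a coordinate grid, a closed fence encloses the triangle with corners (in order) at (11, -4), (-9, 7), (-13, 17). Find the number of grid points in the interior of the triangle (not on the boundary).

76

By the shoelace formula, twice the signed area is |(11·7 − (-9)·(-4)) + ((-9)·17 − (-13)·7) + ((-13)·(-4) − 11·17)| = 156, so the area is 78.
Summing gcd(|Δx|,|Δy|) over the edges gives the boundary count: gcd(20,11) + gcd(4,10) + gcd(24,21) = 1+2+3 = 6.
By Pick's theorem A = I + B/2 − 1, so I = 78 − 6/2 + 1 = 76.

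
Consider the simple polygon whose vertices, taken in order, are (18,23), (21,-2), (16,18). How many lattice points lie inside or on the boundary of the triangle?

37

By the shoelace formula, twice the signed area is |[18·(-2) − 21·23] + [21·18 − 16·(-2)] + [16·23 − 18·18]| = 65, so the area is 32.5.
Summing gcd(|Δx|,|Δy|) over the edges gives the boundary count: gcd(3,25) + gcd(5,20) + gcd(2,5) = 1+5+1 = 7.
Pick's theorem gives I = A − B/2 + 1 = 32.5 − 7/2 + 1 = 30, so the closed region contains I + B = 30 + 7 = 37 lattice points.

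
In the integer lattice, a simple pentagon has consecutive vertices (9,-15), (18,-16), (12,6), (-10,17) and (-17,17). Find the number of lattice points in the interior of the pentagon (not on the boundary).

445

The shoelace formula gives twice the area as |(9·(-16) − 18·(-15)) + (18·6 − 12·(-16)) + (12·17 − (-10)·6) + ((-10)·17 − (-17)·17) + ((-17)·(-15) − 9·17)| = 911, so the area is 455.5.
The number of boundary lattice points is Σ gcd(|Δx|,|Δy|) = gcd(9,1) + gcd(6,22) + gcd(22,11) + gcd(7,0) + gcd(26,32) = 1+2+11+7+2 = 23.
Pick's theorem gives I = A − B/2 + 1 = 455.5 − 23/2 + 1 = 445.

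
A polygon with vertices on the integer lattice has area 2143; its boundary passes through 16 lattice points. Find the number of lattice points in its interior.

2136

Pick's theorem A = I + B/2 − 1 rearranges to I = A − B/2 + 1 = 2143 − 16/2 + 1 = 2136.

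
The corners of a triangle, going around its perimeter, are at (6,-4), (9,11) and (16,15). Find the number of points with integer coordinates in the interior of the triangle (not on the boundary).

By the shoelace formula, twice the signed area is |[6·11 − 9·(-4)] + [9·15 − 16·11] + [16·(-4) − 6·15]| = 93, so the area is 93/2.
Along each edge there are gcd(|Δx|,|Δy|)+1 lattice points, so counting each shared vertex once the boundary has gcd(3,15) + gcd(7,4) + gcd(10,19) = 3+1+1 = 5.
By Pick's theorem A = I + B/2 − 1, so I = 93/2 − 5/2 + 1 = 45.

45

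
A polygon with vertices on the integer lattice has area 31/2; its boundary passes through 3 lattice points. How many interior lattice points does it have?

Pick's theorem A = I + B/2 − 1 rearranges to I = A − B/2 + 1 = 31/2 − 3/2 + 1 = 15.

15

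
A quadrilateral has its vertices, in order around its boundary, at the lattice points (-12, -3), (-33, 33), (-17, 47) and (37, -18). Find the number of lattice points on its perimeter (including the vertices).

Summing gcd(|Δx|,|Δy|) over the edges gives the boundary count: gcd(21,36) + gcd(16,14) + gcd(54,65) + gcd(49,15) = 3+2+1+1 = 7.

7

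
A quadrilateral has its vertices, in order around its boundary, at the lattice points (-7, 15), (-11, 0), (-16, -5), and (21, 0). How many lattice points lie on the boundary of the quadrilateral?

The number of boundary lattice points is Σ gcd(|Δx|,|Δy|) = gcd(4,15) + gcd(5,5) + gcd(37,5) + gcd(28,15) = 1+5+1+1 = 8.

8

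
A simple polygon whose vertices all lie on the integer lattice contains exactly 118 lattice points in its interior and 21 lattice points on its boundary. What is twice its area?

255

Pick's theorem states A = I + B/2 − 1, so A = 118 + 21/2 − 1 = 255/2.
Hence 2A = 255.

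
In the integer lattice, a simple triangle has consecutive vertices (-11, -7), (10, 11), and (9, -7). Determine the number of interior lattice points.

By the shoelace formula, twice the signed area is |((-11)·11 − 10·(-7)) + (10·(-7) − 9·11) + (9·(-7) − (-11)·(-7))| = 360, so the area is 180.
The number of boundary lattice points is Σ gcd(|Δx|,|Δy|) = gcd(21,18) + gcd(1,18) + gcd(20,0) = 3+1+20 = 24.
By Pick's theorem A = I + B/2 − 1, so I = 180 − 24/2 + 1 = 169.

169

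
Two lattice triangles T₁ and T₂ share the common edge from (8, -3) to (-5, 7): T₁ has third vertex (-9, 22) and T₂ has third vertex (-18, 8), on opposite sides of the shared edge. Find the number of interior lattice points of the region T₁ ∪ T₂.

135

The union is the simple quadrilateral with vertices (8, -3), (-9, 22), (-5, 7), (-18, 8) in order.
By the shoelace formula, twice the signed area is |[8·22 − (-9)·(-3)] + [(-9)·7 − (-5)·22] + [(-5)·8 − (-18)·7] + [(-18)·(-3) − 8·8]| = 272, so the area is 136.
Along each edge there are gcd(|Δx|,|Δy|)+1 lattice points, so counting each shared vertex once the boundary has gcd(17,25) + gcd(4,15) + gcd(13,1) + gcd(26,11) = 1+1+1+1 = 4.
By Pick's theorem I = A − B/2 + 1 = 136 − 4/2 + 1 = 135.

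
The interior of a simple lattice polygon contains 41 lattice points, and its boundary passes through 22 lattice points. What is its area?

Pick's theorem states A = I + B/2 − 1, so A = 41 + 22/2 − 1 = 51.

51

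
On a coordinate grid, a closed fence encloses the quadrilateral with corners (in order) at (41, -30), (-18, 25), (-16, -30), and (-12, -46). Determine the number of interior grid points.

2021

The shoelace formula gives twice the area as |(41·25 − (-18)·(-30)) + ((-18)·(-30) − (-16)·25) + ((-16)·(-46) − (-12)·(-30)) + ((-12)·(-30) − 41·(-46))| = 4047, so the area is 4047/2.
Along each edge there are gcd(|Δx|,|Δy|)+1 lattice points, so counting each shared vertex once the boundary has gcd(59,55) + gcd(2,55) + gcd(4,16) + gcd(53,16) = 1+1+4+1 = 7.
By Pick's theorem A = I + B/2 − 1, so I = 4047/2 − 7/2 + 1 = 2021.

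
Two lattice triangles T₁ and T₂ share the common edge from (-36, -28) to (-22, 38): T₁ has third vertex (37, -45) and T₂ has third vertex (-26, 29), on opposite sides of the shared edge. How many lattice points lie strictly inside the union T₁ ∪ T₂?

2596

The union is the simple quadrilateral with vertices (-36, -28), (37, -45), (-22, 38), (-26, 29) in order.
Using the shoelace formula, 2A = |[(-36)·(-45) − 37·(-28)] + [37·38 − (-22)·(-45)] + [(-22)·29 − (-26)·38] + [(-26)·(-28) − (-36)·29]| = 5194, so the area is 2597.
Summing gcd(|Δx|,|Δy|) over the edges gives the boundary count: gcd(73,17) + gcd(59,83) + gcd(4,9) + gcd(10,57) = 1+1+1+1 = 4.
By Pick's theorem I = A − B/2 + 1 = 2597 − 4/2 + 1 = 2596.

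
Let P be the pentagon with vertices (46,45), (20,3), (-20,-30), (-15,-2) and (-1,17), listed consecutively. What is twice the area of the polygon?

The shoelace formula gives twice the area as |[46·3 − 20·45] + [20·(-30) − (-20)·3] + [(-20)·(-2) − (-15)·(-30)] + [(-15)·17 − (-1)·(-2)] + [(-1)·45 − 46·17]| = 2796, so the area is 1398.

2796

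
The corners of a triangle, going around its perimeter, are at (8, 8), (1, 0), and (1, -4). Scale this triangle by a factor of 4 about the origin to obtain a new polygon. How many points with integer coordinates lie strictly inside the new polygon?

213

By the shoelace formula, twice the signed area is |[8·0 − 1·8] + [1·(-4) − 1·0] + [1·8 − 8·(-4)]| = 28, so the area is 14.
Along each edge there are gcd(|Δx|,|Δy|)+1 lattice points, so counting each shared vertex once the boundary has gcd(7,8) + gcd(0,4) + gcd(7,12) = 1+4+1 = 6.
Scaling by 4 multiplies the area by 4² = 16 (so the new area is 224) and multiplies the boundary lattice-point count by 4, giving 24.
By Pick's theorem, the interior count of the dilated polygon is 224 − 24/2 + 1 = 213.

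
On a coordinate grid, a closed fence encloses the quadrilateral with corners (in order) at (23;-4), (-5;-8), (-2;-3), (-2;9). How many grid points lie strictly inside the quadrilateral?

206

The shoelace formula gives twice the area as |(23·(-8) − (-5)·(-4)) + ((-5)·(-3) − (-2)·(-8)) + ((-2)·9 − (-2)·(-3)) + ((-2)·(-4) − 23·9)| = 428, so the area is 214.
Along each edge there are gcd(|Δx|,|Δy|)+1 lattice points, so counting each shared vertex once the boundary has gcd(28,4) + gcd(3,5) + gcd(0,12) + gcd(25,13) = 4+1+12+1 = 18.
By Pick's theorem A = I + B/2 − 1, so I = 214 − 18/2 + 1 = 206.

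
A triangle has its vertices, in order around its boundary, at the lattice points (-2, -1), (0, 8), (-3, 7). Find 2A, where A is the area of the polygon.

25

The shoelace formula gives twice the area as |((-2)·8 − 0·(-1)) + (0·7 − (-3)·8) + ((-3)·(-1) − (-2)·7)| = 25, so the area is 12.5.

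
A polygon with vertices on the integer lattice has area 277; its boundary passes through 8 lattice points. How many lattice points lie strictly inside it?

274

From Pick's theorem, I = A − B/2 + 1 = 277 − 8/2 + 1 = 274.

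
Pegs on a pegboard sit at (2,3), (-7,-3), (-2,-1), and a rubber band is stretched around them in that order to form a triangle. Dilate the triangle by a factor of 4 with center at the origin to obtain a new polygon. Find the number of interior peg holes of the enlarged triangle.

81

By the shoelace formula, twice the signed area is |(2·(-3) − (-7)·3) + ((-7)·(-1) − (-2)·(-3)) + ((-2)·3 − 2·(-1))| = 12, so the area is 6.
The number of boundary lattice points is Σ gcd(|Δx|,|Δy|) = gcd(9,6) + gcd(5,2) + gcd(4,4) = 3+1+4 = 8.
Scaling by 4 multiplies the area by 4² = 16 (so the new area is 96) and multiplies the boundary lattice-point count by 4, giving 32.
By Pick's theorem, the interior count of the dilated polygon is 96 − 32/2 + 1 = 81.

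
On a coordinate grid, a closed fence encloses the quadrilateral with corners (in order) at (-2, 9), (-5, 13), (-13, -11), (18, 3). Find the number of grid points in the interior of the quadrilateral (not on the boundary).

By the shoelace formula, twice the signed area is |[(-2)·13 − (-5)·9] + [(-5)·(-11) − (-13)·13] + [(-13)·3 − 18·(-11)] + [18·9 − (-2)·3]| = 570, so the area is 285.
Summing gcd(|Δx|,|Δy|) over the edges gives the boundary count: gcd(3,4) + gcd(8,24) + gcd(31,14) + gcd(20,6) = 1+8+1+2 = 12.
Pick's theorem gives I = A − B/2 + 1 = 285 − 12/2 + 1 = 280.

280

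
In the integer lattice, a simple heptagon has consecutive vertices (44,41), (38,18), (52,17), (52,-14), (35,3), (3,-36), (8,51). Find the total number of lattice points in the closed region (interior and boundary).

Using the shoelace formula, 2A = |(44·18 − 38·41) + (38·17 − 52·18) + (52·(-14) − 52·17) + (52·3 − 35·(-14)) + (35·(-36) − 3·3) + (3·51 − 8·(-36)) + (8·41 − 44·51)| = 4766, so the area is 2383.
Along each edge there are gcd(|Δx|,|Δy|)+1 lattice points, so counting each shared vertex once the boundary has gcd(6,23) + gcd(14,1) + gcd(0,31) + gcd(17,17) + gcd(32,39) + gcd(5,87) + gcd(36,10) = 1+1+31+17+1+1+2 = 54.
Pick's theorem gives I = A − B/2 + 1 = 2383 − 54/2 + 1 = 2357, so the closed region contains I + B = 2357 + 54 = 2411 lattice points.

2411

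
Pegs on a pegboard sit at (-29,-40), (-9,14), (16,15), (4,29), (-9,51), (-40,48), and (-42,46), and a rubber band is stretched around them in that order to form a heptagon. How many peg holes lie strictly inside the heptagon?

Using the shoelace formula, 2A = |[(-29)·14 − (-9)·(-40)] + [(-9)·15 − 16·14] + [16·29 − 4·15] + [4·51 − (-9)·29] + [(-9)·48 − (-40)·51] + [(-40)·46 − (-42)·48] + [(-42)·(-40) − (-29)·46]| = 4542, so the area is 2271.
Along each edge there are gcd(|Δx|,|Δy|)+1 lattice points, so counting each shared vertex once the boundary has gcd(20,54) + gcd(25,1) + gcd(12,14) + gcd(13,22) + gcd(31,3) + gcd(2,2) + gcd(13,86) = 2+1+2+1+1+2+1 = 10.
Pick's theorem gives I = A − B/2 + 1 = 2271 − 10/2 + 1 = 2267.

2267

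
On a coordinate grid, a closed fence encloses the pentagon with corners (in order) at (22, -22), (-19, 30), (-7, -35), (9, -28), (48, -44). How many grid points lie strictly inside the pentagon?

By the shoelace formula, twice the signed area is |(22·30 − (-19)·(-22)) + ((-19)·(-35) − (-7)·30) + ((-7)·(-28) − 9·(-35)) + (9·(-44) − 48·(-28)) + (48·(-22) − 22·(-44))| = 2488, so the area is 1244.
The number of boundary lattice points is Σ gcd(|Δx|,|Δy|) = gcd(41,52) + gcd(12,65) + gcd(16,7) + gcd(39,16) + gcd(26,22) = 1+1+1+1+2 = 6.
By Pick's theorem A = I + B/2 − 1, so I = 1244 − 6/2 + 1 = 1242.

1242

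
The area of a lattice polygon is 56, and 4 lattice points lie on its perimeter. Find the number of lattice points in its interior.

55

From Pick's theorem, I = A − B/2 + 1 = 56 − 4/2 + 1 = 55.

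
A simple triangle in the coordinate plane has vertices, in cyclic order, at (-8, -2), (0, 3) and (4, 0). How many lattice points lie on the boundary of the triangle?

Along each edge there are gcd(|Δx|,|Δy|)+1 lattice points, so counting each shared vertex once the boundary has gcd(8,5) + gcd(4,3) + gcd(12,2) = 1+1+2 = 4.

4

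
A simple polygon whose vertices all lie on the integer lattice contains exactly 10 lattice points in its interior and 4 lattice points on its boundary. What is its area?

Pick's theorem states A = I + B/2 − 1, so A = 10 + 4/2 − 1 = 11.

11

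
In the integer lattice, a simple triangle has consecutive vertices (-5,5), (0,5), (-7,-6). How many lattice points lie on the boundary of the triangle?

Summing gcd(|Δx|,|Δy|) over the edges gives the boundary count: gcd(5,0) + gcd(7,11) + gcd(2,11) = 5+1+1 = 7.

7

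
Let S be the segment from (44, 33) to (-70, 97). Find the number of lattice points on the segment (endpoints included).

3

The number of lattice points on a segment between lattice points is gcd(|Δx|,|Δy|) + 1 = gcd(114,64) + 1 = 2 + 1 = 3.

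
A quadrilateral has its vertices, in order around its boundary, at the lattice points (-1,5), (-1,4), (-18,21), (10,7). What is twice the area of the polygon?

By the shoelace formula, twice the signed area is |[(-1)·4 − (-1)·5] + [(-1)·21 − (-18)·4] + [(-18)·7 − 10·21] + [10·5 − (-1)·7]| = 227, so the area is 113.5.

227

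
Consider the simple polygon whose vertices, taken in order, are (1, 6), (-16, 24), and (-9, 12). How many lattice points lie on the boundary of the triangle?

4

Along each edge there are gcd(|Δx|,|Δy|)+1 lattice points, so counting each shared vertex once the boundary has gcd(17,18) + gcd(7,12) + gcd(10,6) = 1+1+2 = 4.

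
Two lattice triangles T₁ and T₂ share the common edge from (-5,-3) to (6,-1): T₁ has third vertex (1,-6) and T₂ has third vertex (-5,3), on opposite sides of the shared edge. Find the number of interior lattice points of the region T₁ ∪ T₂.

49

The union is the simple quadrilateral with vertices (-5,-3), (1,-6), (6,-1), (-5,3) in order.
Using the shoelace formula, 2A = |((-5)·(-6) − 1·(-3)) + (1·(-1) − 6·(-6)) + (6·3 − (-5)·(-1)) + ((-5)·(-3) − (-5)·3)| = 111, so the area is 55.5.
The number of boundary lattice points is Σ gcd(|Δx|,|Δy|) = gcd(6,3) + gcd(5,5) + gcd(11,4) + gcd(0,6) = 3+5+1+6 = 15.
By Pick's theorem I = A − B/2 + 1 = 55.5 − 15/2 + 1 = 49.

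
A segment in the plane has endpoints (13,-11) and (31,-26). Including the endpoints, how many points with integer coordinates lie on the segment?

4

The number of lattice points on a segment between lattice points is gcd(|Δx|,|Δy|) + 1 = gcd(18,15) + 1 = 3 + 1 = 4.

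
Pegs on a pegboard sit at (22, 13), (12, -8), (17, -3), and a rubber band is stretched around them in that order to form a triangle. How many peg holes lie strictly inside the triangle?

25

Using the shoelace formula, 2A = |(22·(-8) − 12·13) + (12·(-3) − 17·(-8)) + (17·13 − 22·(-3))| = 55, so the area is 27.5.
Summing gcd(|Δx|,|Δy|) over the edges gives the boundary count: gcd(10,21) + gcd(5,5) + gcd(5,16) = 1+5+1 = 7.
Pick's theorem gives I = A − B/2 + 1 = 27.5 − 7/2 + 1 = 25.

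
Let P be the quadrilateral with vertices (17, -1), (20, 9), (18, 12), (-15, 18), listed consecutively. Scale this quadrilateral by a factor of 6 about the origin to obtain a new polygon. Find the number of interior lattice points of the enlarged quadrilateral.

Using the shoelace formula, 2A = |[17·9 − 20·(-1)] + [20·12 − 18·9] + [18·18 − (-15)·12] + [(-15)·(-1) − 17·18]| = 464, so the area is 232.
The number of boundary lattice points is Σ gcd(|Δx|,|Δy|) = gcd(3,10) + gcd(2,3) + gcd(33,6) + gcd(32,19) = 1+1+3+1 = 6.
Scaling by 6 multiplies the area by 6² = 36 (so the new area is 8352) and multiplies the boundary lattice-point count by 6, giving 36.
By Pick's theorem, the interior count of the dilated polygon is 8352 − 36/2 + 1 = 8335.

8335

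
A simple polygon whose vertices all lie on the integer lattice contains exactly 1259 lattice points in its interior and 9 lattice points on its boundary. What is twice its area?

Pick's theorem states A = I + B/2 − 1, so A = 1259 + 9/2 − 1 = 2525/2.
Hence 2A = 2525.

2525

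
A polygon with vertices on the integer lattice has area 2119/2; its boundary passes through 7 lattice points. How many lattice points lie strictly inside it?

Pick's theorem A = I + B/2 − 1 rearranges to I = A − B/2 + 1 = 2119/2 − 7/2 + 1 = 1057.

1057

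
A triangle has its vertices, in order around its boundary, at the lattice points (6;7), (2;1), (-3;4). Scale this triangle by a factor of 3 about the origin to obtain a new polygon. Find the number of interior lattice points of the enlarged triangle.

The shoelace formula gives twice the area as |(6·1 − 2·7) + (2·4 − (-3)·1) + ((-3)·7 − 6·4)| = 42, so the area is 21.
Summing gcd(|Δx|,|Δy|) over the edges gives the boundary count: gcd(4,6) + gcd(5,3) + gcd(9,3) = 2+1+3 = 6.
Scaling by 3 multiplies the area by 3² = 9 (so the new area is 189) and multiplies the boundary lattice-point count by 3, giving 18.
By Pick's theorem, the interior count of the dilated polygon is 189 − 18/2 + 1 = 181.

181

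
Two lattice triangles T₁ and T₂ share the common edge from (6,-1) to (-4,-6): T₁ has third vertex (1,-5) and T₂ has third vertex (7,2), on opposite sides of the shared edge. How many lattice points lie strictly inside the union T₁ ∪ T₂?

The union is the simple quadrilateral with vertices (6,-1), (1,-5), (-4,-6), (7,2) in order.
The shoelace formula gives twice the area as |[6·(-5) − 1·(-1)] + [1·(-6) − (-4)·(-5)] + [(-4)·2 − 7·(-6)] + [7·(-1) − 6·2]| = 40, so the area is 20.
Along each edge there are gcd(|Δx|,|Δy|)+1 lattice points, so counting each shared vertex once the boundary has gcd(5,4) + gcd(5,1) + gcd(11,8) + gcd(1,3) = 1+1+1+1 = 4.
By Pick's theorem I = A − B/2 + 1 = 20 − 4/2 + 1 = 19.

19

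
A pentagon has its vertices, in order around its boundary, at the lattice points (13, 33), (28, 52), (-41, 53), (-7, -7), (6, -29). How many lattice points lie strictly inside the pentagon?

2421

By the shoelace formula, twice the signed area is |(13·52 − 28·33) + (28·53 − (-41)·52) + ((-41)·(-7) − (-7)·53) + ((-7)·(-29) − 6·(-7)) + (6·33 − 13·(-29))| = 4846, so the area is 2423.
The number of boundary lattice points is Σ gcd(|Δx|,|Δy|) = gcd(15,19) + gcd(69,1) + gcd(34,60) + gcd(13,22) + gcd(7,62) = 1+1+2+1+1 = 6.
By Pick's theorem A = I + B/2 − 1, so I = 2423 − 6/2 + 1 = 2421.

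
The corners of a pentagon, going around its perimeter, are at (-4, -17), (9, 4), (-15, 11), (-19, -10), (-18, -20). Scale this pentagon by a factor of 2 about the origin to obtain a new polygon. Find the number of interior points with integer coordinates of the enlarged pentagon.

By the shoelace formula, twice the signed area is |((-4)·4 − 9·(-17)) + (9·11 − (-15)·4) + ((-15)·(-10) − (-19)·11) + ((-19)·(-20) − (-18)·(-10)) + ((-18)·(-17) − (-4)·(-20))| = 1081, so the area is 540.5.
Summing gcd(|Δx|,|Δy|) over the edges gives the boundary count: gcd(13,21) + gcd(24,7) + gcd(4,21) + gcd(1,10) + gcd(14,3) = 1+1+1+1+1 = 5.
Scaling by 2 multiplies the area by 2² = 4 (so the new area is 2162) and multiplies the boundary lattice-point count by 2, giving 10.
By Pick's theorem, the interior count of the dilated polygon is 2162 − 10/2 + 1 = 2158.

2158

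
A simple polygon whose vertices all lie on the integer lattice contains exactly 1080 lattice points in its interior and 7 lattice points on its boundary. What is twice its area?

2165

By Pick's theorem, A = I + B/2 − 1 = 1080 + 7/2 − 1 = 2165/2.
Hence 2A = 2165.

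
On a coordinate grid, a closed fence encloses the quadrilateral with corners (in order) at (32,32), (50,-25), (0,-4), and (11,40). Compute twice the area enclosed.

The shoelace formula gives twice the area as |[32·(-25) − 50·32] + [50·(-4) − 0·(-25)] + [0·40 − 11·(-4)] + [11·32 − 32·40]| = 3484, so the area is 1742.

3484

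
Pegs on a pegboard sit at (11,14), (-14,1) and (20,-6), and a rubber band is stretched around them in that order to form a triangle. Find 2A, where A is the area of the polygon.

By the shoelace formula, twice the signed area is |[11·1 − (-14)·14] + [(-14)·(-6) − 20·1] + [20·14 − 11·(-6)]| = 617, so the area is 617/2.

617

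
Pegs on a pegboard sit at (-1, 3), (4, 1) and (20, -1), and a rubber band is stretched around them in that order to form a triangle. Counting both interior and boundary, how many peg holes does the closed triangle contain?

14

By the shoelace formula, twice the signed area is |[(-1)·1 − 4·3] + [4·(-1) − 20·1] + [20·3 − (-1)·(-1)]| = 22, so the area is 11.
Summing gcd(|Δx|,|Δy|) over the edges gives the boundary count: gcd(5,2) + gcd(16,2) + gcd(21,4) = 1+2+1 = 4.
Pick's theorem gives I = A − B/2 + 1 = 11 − 4/2 + 1 = 10, so the closed region contains I + B = 10 + 4 = 14 lattice points.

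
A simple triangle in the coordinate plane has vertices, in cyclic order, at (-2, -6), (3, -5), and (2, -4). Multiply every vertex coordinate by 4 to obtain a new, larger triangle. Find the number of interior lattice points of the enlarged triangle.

41

Using the shoelace formula, 2A = |[(-2)·(-5) − 3·(-6)] + [3·(-4) − 2·(-5)] + [2·(-6) − (-2)·(-4)]| = 6, so the area is 3.
The number of boundary lattice points is Σ gcd(|Δx|,|Δy|) = gcd(5,1) + gcd(1,1) + gcd(4,2) = 1+1+2 = 4.
Scaling by 4 multiplies the area by 4² = 16 (so the new area is 48) and multiplies the boundary lattice-point count by 4, giving 16.
By Pick's theorem, the interior count of the dilated polygon is 48 − 16/2 + 1 = 41.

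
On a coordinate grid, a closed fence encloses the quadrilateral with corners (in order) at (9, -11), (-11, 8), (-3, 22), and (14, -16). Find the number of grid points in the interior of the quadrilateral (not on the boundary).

265

By the shoelace formula, twice the signed area is |[9·8 − (-11)·(-11)] + [(-11)·22 − (-3)·8] + [(-3)·(-16) − 14·22] + [14·(-11) − 9·(-16)]| = 537, so the area is 268.5.
Along each edge there are gcd(|Δx|,|Δy|)+1 lattice points, so counting each shared vertex once the boundary has gcd(20,19) + gcd(8,14) + gcd(17,38) + gcd(5,5) = 1+2+1+5 = 9.
By Pick's theorem A = I + B/2 − 1, so I = 268.5 − 9/2 + 1 = 265.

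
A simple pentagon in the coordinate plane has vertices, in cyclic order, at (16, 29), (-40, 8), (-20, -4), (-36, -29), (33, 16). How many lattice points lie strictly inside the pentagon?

By the shoelace formula, twice the signed area is |(16·8 − (-40)·29) + ((-40)·(-4) − (-20)·8) + ((-20)·(-29) − (-36)·(-4)) + ((-36)·16 − 33·(-29)) + (33·29 − 16·16)| = 3126, so the area is 1563.
The number of boundary lattice points is Σ gcd(|Δx|,|Δy|) = gcd(56,21) + gcd(20,12) + gcd(16,25) + gcd(69,45) + gcd(17,13) = 7+4+1+3+1 = 16.
Pick's theorem gives I = A − B/2 + 1 = 1563 − 16/2 + 1 = 1556.

1556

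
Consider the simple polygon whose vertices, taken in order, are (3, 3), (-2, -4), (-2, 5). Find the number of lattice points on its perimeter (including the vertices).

11

Along each edge there are gcd(|Δx|,|Δy|)+1 lattice points, so counting each shared vertex once the boundary has gcd(5,7) + gcd(0,9) + gcd(5,2) = 1+9+1 = 11.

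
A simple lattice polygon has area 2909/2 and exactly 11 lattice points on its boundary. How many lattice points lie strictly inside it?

1450

From Pick's theorem, I = A − B/2 + 1 = 2909/2 − 11/2 + 1 = 1450.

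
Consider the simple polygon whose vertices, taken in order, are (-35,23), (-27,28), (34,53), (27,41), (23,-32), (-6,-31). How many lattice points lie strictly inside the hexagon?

3355

Using the shoelace formula, 2A = |[(-35)·28 − (-27)·23] + [(-27)·53 − 34·28] + [34·41 − 27·53] + [27·(-32) − 23·41] + [23·(-31) − (-6)·(-32)] + [(-6)·23 − (-35)·(-31)]| = 6714, so the area is 3357.
The number of boundary lattice points is Σ gcd(|Δx|,|Δy|) = gcd(8,5) + gcd(61,25) + gcd(7,12) + gcd(4,73) + gcd(29,1) + gcd(29,54) = 1+1+1+1+1+1 = 6.
By Pick's theorem A = I + B/2 − 1, so I = 3357 − 6/2 + 1 = 3355.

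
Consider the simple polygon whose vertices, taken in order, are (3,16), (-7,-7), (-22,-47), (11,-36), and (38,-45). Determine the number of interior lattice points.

1583

The shoelace formula gives twice the area as |(3·(-7) − (-7)·16) + ((-7)·(-47) − (-22)·(-7)) + ((-22)·(-36) − 11·(-47)) + (11·(-45) − 38·(-36)) + (38·16 − 3·(-45))| = 3191, so the area is 3191/2.
Summing gcd(|Δx|,|Δy|) over the edges gives the boundary count: gcd(10,23) + gcd(15,40) + gcd(33,11) + gcd(27,9) + gcd(35,61) = 1+5+11+9+1 = 27.
Pick's theorem gives I = A − B/2 + 1 = 3191/2 − 27/2 + 1 = 1583.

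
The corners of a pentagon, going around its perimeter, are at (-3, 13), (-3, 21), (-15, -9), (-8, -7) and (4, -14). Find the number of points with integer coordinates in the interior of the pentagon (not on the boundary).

243

Using the shoelace formula, 2A = |[(-3)·21 − (-3)·13] + [(-3)·(-9) − (-15)·21] + [(-15)·(-7) − (-8)·(-9)] + [(-8)·(-14) − 4·(-7)] + [4·13 − (-3)·(-14)]| = 501, so the area is 250.5.
The number of boundary lattice points is Σ gcd(|Δx|,|Δy|) = gcd(0,8) + gcd(12,30) + gcd(7,2) + gcd(12,7) + gcd(7,27) = 8+6+1+1+1 = 17.
By Pick's theorem A = I + B/2 − 1, so I = 250.5 − 17/2 + 1 = 243.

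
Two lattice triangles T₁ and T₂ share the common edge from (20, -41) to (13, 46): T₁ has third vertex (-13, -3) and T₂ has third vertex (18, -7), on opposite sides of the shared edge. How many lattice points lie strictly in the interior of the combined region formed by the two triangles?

1333

The union is the simple quadrilateral with vertices (20, -41), (-13, -3), (13, 46), (18, -7) in order.
The shoelace formula gives twice the area as |[20·(-3) − (-13)·(-41)] + [(-13)·46 − 13·(-3)] + [13·(-7) − 18·46] + [18·(-41) − 20·(-7)]| = 2669, so the area is 1334.5.
The number of boundary lattice points is Σ gcd(|Δx|,|Δy|) = gcd(33,38) + gcd(26,49) + gcd(5,53) + gcd(2,34) = 1+1+1+2 = 5.
By Pick's theorem I = A − B/2 + 1 = 1334.5 − 5/2 + 1 = 1333.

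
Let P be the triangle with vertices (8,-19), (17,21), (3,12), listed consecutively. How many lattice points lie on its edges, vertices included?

3

Summing gcd(|Δx|,|Δy|) over the edges gives the boundary count: gcd(9,40) + gcd(14,9) + gcd(5,31) = 1+1+1 = 3.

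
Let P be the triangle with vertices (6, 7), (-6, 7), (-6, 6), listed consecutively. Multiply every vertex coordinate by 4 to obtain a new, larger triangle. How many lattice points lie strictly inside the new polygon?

69

By the shoelace formula, twice the signed area is |(6·7 − (-6)·7) + ((-6)·6 − (-6)·7) + ((-6)·7 − 6·6)| = 12, so the area is 6.
Along each edge there are gcd(|Δx|,|Δy|)+1 lattice points, so counting each shared vertex once the boundary has gcd(12,0) + gcd(0,1) + gcd(12,1) = 12+1+1 = 14.
Scaling by 4 multiplies the area by 4² = 16 (so the new area is 96) and multiplies the boundary lattice-point count by 4, giving 56.
By Pick's theorem, the interior count of the dilated polygon is 96 − 56/2 + 1 = 69.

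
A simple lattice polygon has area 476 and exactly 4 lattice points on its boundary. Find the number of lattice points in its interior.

Pick's theorem A = I + B/2 − 1 rearranges to I = A − B/2 + 1 = 476 − 4/2 + 1 = 475.

475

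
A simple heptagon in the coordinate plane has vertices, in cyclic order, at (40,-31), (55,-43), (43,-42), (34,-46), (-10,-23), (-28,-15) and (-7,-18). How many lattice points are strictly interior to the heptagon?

708

By the shoelace formula, twice the signed area is |(40·(-43) − 55·(-31)) + (55·(-42) − 43·(-43)) + (43·(-46) − 34·(-42)) + (34·(-23) − (-10)·(-46)) + ((-10)·(-15) − (-28)·(-23)) + ((-28)·(-18) − (-7)·(-15)) + ((-7)·(-31) − 40·(-18))| = 1426, so the area is 713.
Summing gcd(|Δx|,|Δy|) over the edges gives the boundary count: gcd(15,12) + gcd(12,1) + gcd(9,4) + gcd(44,23) + gcd(18,8) + gcd(21,3) + gcd(47,13) = 3+1+1+1+2+3+1 = 12.
By Pick's theorem A = I + B/2 − 1, so I = 713 − 12/2 + 1 = 708.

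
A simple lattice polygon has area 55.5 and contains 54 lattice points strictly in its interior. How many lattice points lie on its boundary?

Pick's theorem gives A = I + B/2 − 1, so B = 2(A − I + 1) = 2(55.5 − 54 + 1) = 5.

5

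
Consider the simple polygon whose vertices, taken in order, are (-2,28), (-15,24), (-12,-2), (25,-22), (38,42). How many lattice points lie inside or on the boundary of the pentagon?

Using the shoelace formula, 2A = |[(-2)·24 − (-15)·28] + [(-15)·(-2) − (-12)·24] + [(-12)·(-22) − 25·(-2)] + [25·42 − 38·(-22)] + [38·28 − (-2)·42]| = 4038, so the area is 2019.
The number of boundary lattice points is Σ gcd(|Δx|,|Δy|) = gcd(13,4) + gcd(3,26) + gcd(37,20) + gcd(13,64) + gcd(40,14) = 1+1+1+1+2 = 6.
Pick's theorem gives I = A − B/2 + 1 = 2019 − 6/2 + 1 = 2017, so the closed region contains I + B = 2017 + 6 = 2023 lattice points.

2023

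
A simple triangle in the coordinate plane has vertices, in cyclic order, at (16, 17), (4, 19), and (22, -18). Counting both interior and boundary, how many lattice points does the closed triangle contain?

The shoelace formula gives twice the area as |(16·19 − 4·17) + (4·(-18) − 22·19) + (22·17 − 16·(-18))| = 408, so the area is 204.
Summing gcd(|Δx|,|Δy|) over the edges gives the boundary count: gcd(12,2) + gcd(18,37) + gcd(6,35) = 2+1+1 = 4.
Pick's theorem gives I = A − B/2 + 1 = 204 − 4/2 + 1 = 203, so the closed region contains I + B = 203 + 4 = 207 lattice points.

207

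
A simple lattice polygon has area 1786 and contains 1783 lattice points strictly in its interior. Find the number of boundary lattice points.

Pick's theorem gives A = I + B/2 − 1, so B = 2(A − I + 1) = 2(1786 − 1783 + 1) = 8.

8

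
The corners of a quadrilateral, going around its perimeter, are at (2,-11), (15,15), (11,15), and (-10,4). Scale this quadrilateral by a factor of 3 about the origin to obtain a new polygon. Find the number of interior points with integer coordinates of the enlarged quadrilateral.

2449

By the shoelace formula, twice the signed area is |(2·15 − 15·(-11)) + (15·15 − 11·15) + (11·4 − (-10)·15) + ((-10)·(-11) − 2·4)| = 551, so the area is 275.5.
The number of boundary lattice points is Σ gcd(|Δx|,|Δy|) = gcd(13,26) + gcd(4,0) + gcd(21,11) + gcd(12,15) = 13+4+1+3 = 21.
Scaling by 3 multiplies the area by 3² = 9 (so the new area is 4959/2) and multiplies the boundary lattice-point count by 3, giving 63.
By Pick's theorem, the interior count of the dilated polygon is 4959/2 − 63/2 + 1 = 2449.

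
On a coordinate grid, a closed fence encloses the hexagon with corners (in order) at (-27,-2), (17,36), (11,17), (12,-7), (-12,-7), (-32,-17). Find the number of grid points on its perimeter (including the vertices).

43

The number of boundary lattice points is Σ gcd(|Δx|,|Δy|) = gcd(44,38) + gcd(6,19) + gcd(1,24) + gcd(24,0) + gcd(20,10) + gcd(5,15) = 2+1+1+24+10+5 = 43.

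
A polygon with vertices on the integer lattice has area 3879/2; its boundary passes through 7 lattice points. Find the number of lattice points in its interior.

From Pick's theorem, I = A − B/2 + 1 = 3879/2 − 7/2 + 1 = 1937.

1937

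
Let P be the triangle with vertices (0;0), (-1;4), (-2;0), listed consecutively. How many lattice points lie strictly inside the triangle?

3

The shoelace formula gives twice the area as |(0·4 − (-1)·0) + ((-1)·0 − (-2)·4) + ((-2)·0 − 0·0)| = 8, so the area is 4.
Summing gcd(|Δx|,|Δy|) over the edges gives the boundary count: gcd(1,4) + gcd(1,4) + gcd(2,0) = 1+1+2 = 4.
Pick's theorem gives I = A − B/2 + 1 = 4 − 4/2 + 1 = 3.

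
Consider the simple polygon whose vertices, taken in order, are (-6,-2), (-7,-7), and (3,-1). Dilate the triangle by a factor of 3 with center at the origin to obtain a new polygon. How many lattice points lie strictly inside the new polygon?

193

Using the shoelace formula, 2A = |[(-6)·(-7) − (-7)·(-2)] + [(-7)·(-1) − 3·(-7)] + [3·(-2) − (-6)·(-1)]| = 44, so the area is 22.
Along each edge there are gcd(|Δx|,|Δy|)+1 lattice points, so counting each shared vertex once the boundary has gcd(1,5) + gcd(10,6) + gcd(9,1) = 1+2+1 = 4.
Scaling by 3 multiplies the area by 3² = 9 (so the new area is 198) and multiplies the boundary lattice-point count by 3, giving 12.
By Pick's theorem, the interior count of the dilated polygon is 198 − 12/2 + 1 = 193.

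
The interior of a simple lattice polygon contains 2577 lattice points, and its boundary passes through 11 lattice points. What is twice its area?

5163

Pick's theorem states A = I + B/2 − 1, so A = 2577 + 11/2 − 1 = 5163/2.
Hence 2A = 5163.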